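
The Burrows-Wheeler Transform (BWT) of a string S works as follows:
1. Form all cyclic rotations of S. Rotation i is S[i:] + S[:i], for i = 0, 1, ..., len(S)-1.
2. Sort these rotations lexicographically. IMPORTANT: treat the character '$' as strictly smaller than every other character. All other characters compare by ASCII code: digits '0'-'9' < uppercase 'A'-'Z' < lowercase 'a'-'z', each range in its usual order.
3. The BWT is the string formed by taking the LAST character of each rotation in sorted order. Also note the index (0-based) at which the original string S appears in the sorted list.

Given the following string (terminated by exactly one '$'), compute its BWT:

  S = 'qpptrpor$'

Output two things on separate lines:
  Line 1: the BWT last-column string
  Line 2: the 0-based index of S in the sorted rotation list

All 9 rotations (rotation i = S[i:]+S[:i]):
  rot[0] = qpptrpor$
  rot[1] = pptrpor$q
  rot[2] = ptrpor$qp
  rot[3] = trpor$qpp
  rot[4] = rpor$qppt
  rot[5] = por$qpptr
  rot[6] = or$qpptrp
  rot[7] = r$qpptrpo
  rot[8] = $qpptrpor
Sorted (with $ < everything):
  sorted[0] = $qpptrpor  (last char: 'r')
  sorted[1] = or$qpptrp  (last char: 'p')
  sorted[2] = por$qpptr  (last char: 'r')
  sorted[3] = pptrpor$q  (last char: 'q')
  sorted[4] = ptrpor$qp  (last char: 'p')
  sorted[5] = qpptrpor$  (last char: '$')
  sorted[6] = r$qpptrpo  (last char: 'o')
  sorted[7] = rpor$qppt  (last char: 't')
  sorted[8] = trpor$qpp  (last char: 'p')
Last column: rprqp$otp
Original string S is at sorted index 5

Answer: rprqp$otp
5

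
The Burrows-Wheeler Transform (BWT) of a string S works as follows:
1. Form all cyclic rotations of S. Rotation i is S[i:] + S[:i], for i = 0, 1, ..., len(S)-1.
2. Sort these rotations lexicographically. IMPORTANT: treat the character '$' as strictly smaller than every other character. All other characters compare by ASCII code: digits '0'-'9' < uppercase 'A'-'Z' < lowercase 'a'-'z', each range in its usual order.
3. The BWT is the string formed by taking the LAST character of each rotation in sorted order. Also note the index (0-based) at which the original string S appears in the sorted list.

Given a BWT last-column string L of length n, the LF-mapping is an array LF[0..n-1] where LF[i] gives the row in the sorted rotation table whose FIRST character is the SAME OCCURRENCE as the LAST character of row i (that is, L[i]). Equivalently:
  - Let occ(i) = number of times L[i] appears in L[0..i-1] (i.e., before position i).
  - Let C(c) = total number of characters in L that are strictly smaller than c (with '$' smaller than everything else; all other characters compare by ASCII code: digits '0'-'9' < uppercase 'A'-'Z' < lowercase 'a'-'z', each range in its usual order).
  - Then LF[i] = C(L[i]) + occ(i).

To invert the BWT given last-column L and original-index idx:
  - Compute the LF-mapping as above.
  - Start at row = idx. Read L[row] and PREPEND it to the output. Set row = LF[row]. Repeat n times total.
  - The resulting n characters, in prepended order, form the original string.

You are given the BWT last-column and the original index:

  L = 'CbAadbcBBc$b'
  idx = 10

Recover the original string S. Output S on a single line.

Answer: ccbABbaBbdC$

Derivation:
LF mapping: 4 6 1 5 11 7 9 2 3 10 0 8
Walk LF starting at row 10, prepending L[row]:
  step 1: row=10, L[10]='$', prepend. Next row=LF[10]=0
  step 2: row=0, L[0]='C', prepend. Next row=LF[0]=4
  step 3: row=4, L[4]='d', prepend. Next row=LF[4]=11
  step 4: row=11, L[11]='b', prepend. Next row=LF[11]=8
  step 5: row=8, L[8]='B', prepend. Next row=LF[8]=3
  step 6: row=3, L[3]='a', prepend. Next row=LF[3]=5
  step 7: row=5, L[5]='b', prepend. Next row=LF[5]=7
  step 8: row=7, L[7]='B', prepend. Next row=LF[7]=2
  step 9: row=2, L[2]='A', prepend. Next row=LF[2]=1
  step 10: row=1, L[1]='b', prepend. Next row=LF[1]=6
  step 11: row=6, L[6]='c', prepend. Next row=LF[6]=9
  step 12: row=9, L[9]='c', prepend. Next row=LF[9]=10
Reversed output: ccbABbaBbdC$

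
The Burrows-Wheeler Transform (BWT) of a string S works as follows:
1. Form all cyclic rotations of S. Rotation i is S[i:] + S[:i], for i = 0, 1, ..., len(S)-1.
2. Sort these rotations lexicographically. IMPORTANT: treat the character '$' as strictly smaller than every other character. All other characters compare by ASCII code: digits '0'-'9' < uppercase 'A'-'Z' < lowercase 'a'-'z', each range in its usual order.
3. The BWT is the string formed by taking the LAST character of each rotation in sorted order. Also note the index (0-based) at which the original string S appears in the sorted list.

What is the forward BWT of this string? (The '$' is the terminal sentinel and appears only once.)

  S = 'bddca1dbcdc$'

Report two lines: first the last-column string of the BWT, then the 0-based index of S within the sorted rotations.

Answer: cacd$ddb1cdb
4

Derivation:
All 12 rotations (rotation i = S[i:]+S[:i]):
  rot[0] = bddca1dbcdc$
  rot[1] = ddca1dbcdc$b
  rot[2] = dca1dbcdc$bd
  rot[3] = ca1dbcdc$bdd
  rot[4] = a1dbcdc$bddc
  rot[5] = 1dbcdc$bddca
  rot[6] = dbcdc$bddca1
  rot[7] = bcdc$bddca1d
  rot[8] = cdc$bddca1db
  rot[9] = dc$bddca1dbc
  rot[10] = c$bddca1dbcd
  rot[11] = $bddca1dbcdc
Sorted (with $ < everything):
  sorted[0] = $bddca1dbcdc  (last char: 'c')
  sorted[1] = 1dbcdc$bddca  (last char: 'a')
  sorted[2] = a1dbcdc$bddc  (last char: 'c')
  sorted[3] = bcdc$bddca1d  (last char: 'd')
  sorted[4] = bddca1dbcdc$  (last char: '$')
  sorted[5] = c$bddca1dbcd  (last char: 'd')
  sorted[6] = ca1dbcdc$bdd  (last char: 'd')
  sorted[7] = cdc$bddca1db  (last char: 'b')
  sorted[8] = dbcdc$bddca1  (last char: '1')
  sorted[9] = dc$bddca1dbc  (last char: 'c')
  sorted[10] = dca1dbcdc$bd  (last char: 'd')
  sorted[11] = ddca1dbcdc$b  (last char: 'b')
Last column: cacd$ddb1cdb
Original string S is at sorted index 4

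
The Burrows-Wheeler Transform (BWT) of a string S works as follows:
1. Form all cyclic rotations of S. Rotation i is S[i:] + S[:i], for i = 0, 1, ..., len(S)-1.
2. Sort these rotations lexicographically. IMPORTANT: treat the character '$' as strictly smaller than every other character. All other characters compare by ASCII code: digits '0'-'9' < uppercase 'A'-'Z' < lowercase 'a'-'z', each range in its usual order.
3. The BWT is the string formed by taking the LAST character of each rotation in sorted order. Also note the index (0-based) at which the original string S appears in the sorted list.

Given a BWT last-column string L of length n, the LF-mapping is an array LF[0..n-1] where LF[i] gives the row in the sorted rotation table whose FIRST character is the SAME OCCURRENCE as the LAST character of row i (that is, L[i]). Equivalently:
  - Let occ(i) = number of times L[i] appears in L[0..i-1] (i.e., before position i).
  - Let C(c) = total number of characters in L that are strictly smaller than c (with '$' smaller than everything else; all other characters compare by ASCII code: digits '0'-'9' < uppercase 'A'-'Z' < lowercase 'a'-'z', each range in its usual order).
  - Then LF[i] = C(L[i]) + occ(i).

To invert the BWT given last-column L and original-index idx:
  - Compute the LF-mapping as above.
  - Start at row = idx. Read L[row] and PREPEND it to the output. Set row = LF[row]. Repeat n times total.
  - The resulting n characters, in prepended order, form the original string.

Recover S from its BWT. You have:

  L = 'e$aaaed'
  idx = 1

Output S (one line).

LF mapping: 5 0 1 2 3 6 4
Walk LF starting at row 1, prepending L[row]:
  step 1: row=1, L[1]='$', prepend. Next row=LF[1]=0
  step 2: row=0, L[0]='e', prepend. Next row=LF[0]=5
  step 3: row=5, L[5]='e', prepend. Next row=LF[5]=6
  step 4: row=6, L[6]='d', prepend. Next row=LF[6]=4
  step 5: row=4, L[4]='a', prepend. Next row=LF[4]=3
  step 6: row=3, L[3]='a', prepend. Next row=LF[3]=2
  step 7: row=2, L[2]='a', prepend. Next row=LF[2]=1
Reversed output: aaadee$

Answer: aaadee$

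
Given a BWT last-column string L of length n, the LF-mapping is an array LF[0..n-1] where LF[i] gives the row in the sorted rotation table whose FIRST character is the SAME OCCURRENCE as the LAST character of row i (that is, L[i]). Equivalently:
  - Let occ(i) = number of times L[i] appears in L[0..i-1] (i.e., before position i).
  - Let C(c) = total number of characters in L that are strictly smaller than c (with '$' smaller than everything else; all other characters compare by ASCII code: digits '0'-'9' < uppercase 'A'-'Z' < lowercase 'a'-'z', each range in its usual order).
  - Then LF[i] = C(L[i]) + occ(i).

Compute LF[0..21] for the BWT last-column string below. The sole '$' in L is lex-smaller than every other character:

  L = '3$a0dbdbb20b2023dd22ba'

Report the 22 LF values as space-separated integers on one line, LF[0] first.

Answer: 9 0 11 1 18 13 19 14 15 4 2 16 5 3 6 10 20 21 7 8 17 12

Derivation:
Char counts: '$':1, '0':3, '2':5, '3':2, 'a':2, 'b':5, 'd':4
C (first-col start): C('$')=0, C('0')=1, C('2')=4, C('3')=9, C('a')=11, C('b')=13, C('d')=18
L[0]='3': occ=0, LF[0]=C('3')+0=9+0=9
L[1]='$': occ=0, LF[1]=C('$')+0=0+0=0
L[2]='a': occ=0, LF[2]=C('a')+0=11+0=11
L[3]='0': occ=0, LF[3]=C('0')+0=1+0=1
L[4]='d': occ=0, LF[4]=C('d')+0=18+0=18
L[5]='b': occ=0, LF[5]=C('b')+0=13+0=13
L[6]='d': occ=1, LF[6]=C('d')+1=18+1=19
L[7]='b': occ=1, LF[7]=C('b')+1=13+1=14
L[8]='b': occ=2, LF[8]=C('b')+2=13+2=15
L[9]='2': occ=0, LF[9]=C('2')+0=4+0=4
L[10]='0': occ=1, LF[10]=C('0')+1=1+1=2
L[11]='b': occ=3, LF[11]=C('b')+3=13+3=16
L[12]='2': occ=1, LF[12]=C('2')+1=4+1=5
L[13]='0': occ=2, LF[13]=C('0')+2=1+2=3
L[14]='2': occ=2, LF[14]=C('2')+2=4+2=6
L[15]='3': occ=1, LF[15]=C('3')+1=9+1=10
L[16]='d': occ=2, LF[16]=C('d')+2=18+2=20
L[17]='d': occ=3, LF[17]=C('d')+3=18+3=21
L[18]='2': occ=3, LF[18]=C('2')+3=4+3=7
L[19]='2': occ=4, LF[19]=C('2')+4=4+4=8
L[20]='b': occ=4, LF[20]=C('b')+4=13+4=17
L[21]='a': occ=1, LF[21]=C('a')+1=11+1=12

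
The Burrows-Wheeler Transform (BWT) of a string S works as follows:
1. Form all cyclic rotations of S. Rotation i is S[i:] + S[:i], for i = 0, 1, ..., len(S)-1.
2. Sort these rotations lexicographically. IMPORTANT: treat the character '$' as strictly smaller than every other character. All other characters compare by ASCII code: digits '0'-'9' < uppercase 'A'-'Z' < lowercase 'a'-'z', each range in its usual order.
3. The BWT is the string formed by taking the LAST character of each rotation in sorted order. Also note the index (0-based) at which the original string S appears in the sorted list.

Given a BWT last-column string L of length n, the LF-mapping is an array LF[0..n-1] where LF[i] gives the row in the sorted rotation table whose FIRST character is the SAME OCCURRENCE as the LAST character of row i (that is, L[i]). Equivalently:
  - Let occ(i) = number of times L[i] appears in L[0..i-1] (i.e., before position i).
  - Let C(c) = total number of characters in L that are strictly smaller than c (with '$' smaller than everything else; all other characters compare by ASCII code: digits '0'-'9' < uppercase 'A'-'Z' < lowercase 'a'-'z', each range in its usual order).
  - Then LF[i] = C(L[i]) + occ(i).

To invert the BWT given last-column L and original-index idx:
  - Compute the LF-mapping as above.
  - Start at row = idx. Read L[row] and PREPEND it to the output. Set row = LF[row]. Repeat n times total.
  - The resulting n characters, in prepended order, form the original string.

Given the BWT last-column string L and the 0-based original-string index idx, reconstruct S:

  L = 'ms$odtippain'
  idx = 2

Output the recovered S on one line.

Answer: disappointm$

Derivation:
LF mapping: 5 10 0 7 2 11 3 8 9 1 4 6
Walk LF starting at row 2, prepending L[row]:
  step 1: row=2, L[2]='$', prepend. Next row=LF[2]=0
  step 2: row=0, L[0]='m', prepend. Next row=LF[0]=5
  step 3: row=5, L[5]='t', prepend. Next row=LF[5]=11
  step 4: row=11, L[11]='n', prepend. Next row=LF[11]=6
  step 5: row=6, L[6]='i', prepend. Next row=LF[6]=3
  step 6: row=3, L[3]='o', prepend. Next row=LF[3]=7
  step 7: row=7, L[7]='p', prepend. Next row=LF[7]=8
  step 8: row=8, L[8]='p', prepend. Next row=LF[8]=9
  step 9: row=9, L[9]='a', prepend. Next row=LF[9]=1
  step 10: row=1, L[1]='s', prepend. Next row=LF[1]=10
  step 11: row=10, L[10]='i', prepend. Next row=LF[10]=4
  step 12: row=4, L[4]='d', prepend. Next row=LF[4]=2
Reversed output: disappointm$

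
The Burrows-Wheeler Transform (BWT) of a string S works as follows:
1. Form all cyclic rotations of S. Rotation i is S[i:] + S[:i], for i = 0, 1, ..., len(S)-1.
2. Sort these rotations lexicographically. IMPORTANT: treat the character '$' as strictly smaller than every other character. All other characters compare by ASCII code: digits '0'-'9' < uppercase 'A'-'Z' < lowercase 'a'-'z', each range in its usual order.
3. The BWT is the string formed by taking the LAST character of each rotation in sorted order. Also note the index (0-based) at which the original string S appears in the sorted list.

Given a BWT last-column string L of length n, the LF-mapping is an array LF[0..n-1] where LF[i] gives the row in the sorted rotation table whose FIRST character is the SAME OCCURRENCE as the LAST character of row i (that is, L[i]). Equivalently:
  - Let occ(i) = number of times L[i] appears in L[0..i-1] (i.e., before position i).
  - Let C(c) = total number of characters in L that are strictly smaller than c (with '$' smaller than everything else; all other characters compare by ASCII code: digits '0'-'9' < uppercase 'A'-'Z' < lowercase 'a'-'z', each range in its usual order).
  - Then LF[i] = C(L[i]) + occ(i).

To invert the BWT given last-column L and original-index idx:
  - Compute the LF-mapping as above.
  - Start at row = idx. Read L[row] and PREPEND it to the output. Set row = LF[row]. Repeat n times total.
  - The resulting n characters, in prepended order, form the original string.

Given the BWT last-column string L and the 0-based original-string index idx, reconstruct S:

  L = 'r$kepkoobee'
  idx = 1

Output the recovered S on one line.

LF mapping: 10 0 5 2 9 6 7 8 1 3 4
Walk LF starting at row 1, prepending L[row]:
  step 1: row=1, L[1]='$', prepend. Next row=LF[1]=0
  step 2: row=0, L[0]='r', prepend. Next row=LF[0]=10
  step 3: row=10, L[10]='e', prepend. Next row=LF[10]=4
  step 4: row=4, L[4]='p', prepend. Next row=LF[4]=9
  step 5: row=9, L[9]='e', prepend. Next row=LF[9]=3
  step 6: row=3, L[3]='e', prepend. Next row=LF[3]=2
  step 7: row=2, L[2]='k', prepend. Next row=LF[2]=5
  step 8: row=5, L[5]='k', prepend. Next row=LF[5]=6
  step 9: row=6, L[6]='o', prepend. Next row=LF[6]=7
  step 10: row=7, L[7]='o', prepend. Next row=LF[7]=8
  step 11: row=8, L[8]='b', prepend. Next row=LF[8]=1
Reversed output: bookkeeper$

Answer: bookkeeper$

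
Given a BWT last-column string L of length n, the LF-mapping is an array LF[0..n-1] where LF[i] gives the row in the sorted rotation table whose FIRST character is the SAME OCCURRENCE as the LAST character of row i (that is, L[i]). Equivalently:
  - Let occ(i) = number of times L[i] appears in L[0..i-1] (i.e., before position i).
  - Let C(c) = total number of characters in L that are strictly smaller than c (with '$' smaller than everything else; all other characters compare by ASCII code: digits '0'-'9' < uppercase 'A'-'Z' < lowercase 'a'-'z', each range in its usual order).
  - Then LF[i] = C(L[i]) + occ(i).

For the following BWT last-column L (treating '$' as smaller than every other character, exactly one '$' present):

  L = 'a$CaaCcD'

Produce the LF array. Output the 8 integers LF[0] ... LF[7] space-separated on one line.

Answer: 4 0 1 5 6 2 7 3

Derivation:
Char counts: '$':1, 'C':2, 'D':1, 'a':3, 'c':1
C (first-col start): C('$')=0, C('C')=1, C('D')=3, C('a')=4, C('c')=7
L[0]='a': occ=0, LF[0]=C('a')+0=4+0=4
L[1]='$': occ=0, LF[1]=C('$')+0=0+0=0
L[2]='C': occ=0, LF[2]=C('C')+0=1+0=1
L[3]='a': occ=1, LF[3]=C('a')+1=4+1=5
L[4]='a': occ=2, LF[4]=C('a')+2=4+2=6
L[5]='C': occ=1, LF[5]=C('C')+1=1+1=2
L[6]='c': occ=0, LF[6]=C('c')+0=7+0=7
L[7]='D': occ=0, LF[7]=C('D')+0=3+0=3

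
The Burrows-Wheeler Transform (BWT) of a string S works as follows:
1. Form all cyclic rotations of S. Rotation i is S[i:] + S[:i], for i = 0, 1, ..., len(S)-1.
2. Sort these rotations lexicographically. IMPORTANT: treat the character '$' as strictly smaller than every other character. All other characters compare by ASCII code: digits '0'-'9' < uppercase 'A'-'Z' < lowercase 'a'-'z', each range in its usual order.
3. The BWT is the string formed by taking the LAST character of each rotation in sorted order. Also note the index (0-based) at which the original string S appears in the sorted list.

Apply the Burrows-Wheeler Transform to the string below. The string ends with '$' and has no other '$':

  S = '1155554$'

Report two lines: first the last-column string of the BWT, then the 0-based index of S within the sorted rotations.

Answer: 4$155551
1

Derivation:
All 8 rotations (rotation i = S[i:]+S[:i]):
  rot[0] = 1155554$
  rot[1] = 155554$1
  rot[2] = 55554$11
  rot[3] = 5554$115
  rot[4] = 554$1155
  rot[5] = 54$11555
  rot[6] = 4$115555
  rot[7] = $1155554
Sorted (with $ < everything):
  sorted[0] = $1155554  (last char: '4')
  sorted[1] = 1155554$  (last char: '$')
  sorted[2] = 155554$1  (last char: '1')
  sorted[3] = 4$115555  (last char: '5')
  sorted[4] = 54$11555  (last char: '5')
  sorted[5] = 554$1155  (last char: '5')
  sorted[6] = 5554$115  (last char: '5')
  sorted[7] = 55554$11  (last char: '1')
Last column: 4$155551
Original string S is at sorted index 1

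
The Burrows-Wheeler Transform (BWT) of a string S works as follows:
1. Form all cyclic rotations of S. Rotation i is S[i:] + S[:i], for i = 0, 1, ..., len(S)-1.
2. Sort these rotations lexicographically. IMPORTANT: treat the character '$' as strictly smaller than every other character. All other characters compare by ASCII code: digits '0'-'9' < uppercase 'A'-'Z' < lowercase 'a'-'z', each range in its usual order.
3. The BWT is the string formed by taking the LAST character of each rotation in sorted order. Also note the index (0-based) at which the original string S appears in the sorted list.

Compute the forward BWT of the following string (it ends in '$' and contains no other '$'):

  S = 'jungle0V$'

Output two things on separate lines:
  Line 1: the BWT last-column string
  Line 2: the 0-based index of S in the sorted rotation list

All 9 rotations (rotation i = S[i:]+S[:i]):
  rot[0] = jungle0V$
  rot[1] = ungle0V$j
  rot[2] = ngle0V$ju
  rot[3] = gle0V$jun
  rot[4] = le0V$jung
  rot[5] = e0V$jungl
  rot[6] = 0V$jungle
  rot[7] = V$jungle0
  rot[8] = $jungle0V
Sorted (with $ < everything):
  sorted[0] = $jungle0V  (last char: 'V')
  sorted[1] = 0V$jungle  (last char: 'e')
  sorted[2] = V$jungle0  (last char: '0')
  sorted[3] = e0V$jungl  (last char: 'l')
  sorted[4] = gle0V$jun  (last char: 'n')
  sorted[5] = jungle0V$  (last char: '$')
  sorted[6] = le0V$jung  (last char: 'g')
  sorted[7] = ngle0V$ju  (last char: 'u')
  sorted[8] = ungle0V$j  (last char: 'j')
Last column: Ve0ln$guj
Original string S is at sorted index 5

Answer: Ve0ln$guj
5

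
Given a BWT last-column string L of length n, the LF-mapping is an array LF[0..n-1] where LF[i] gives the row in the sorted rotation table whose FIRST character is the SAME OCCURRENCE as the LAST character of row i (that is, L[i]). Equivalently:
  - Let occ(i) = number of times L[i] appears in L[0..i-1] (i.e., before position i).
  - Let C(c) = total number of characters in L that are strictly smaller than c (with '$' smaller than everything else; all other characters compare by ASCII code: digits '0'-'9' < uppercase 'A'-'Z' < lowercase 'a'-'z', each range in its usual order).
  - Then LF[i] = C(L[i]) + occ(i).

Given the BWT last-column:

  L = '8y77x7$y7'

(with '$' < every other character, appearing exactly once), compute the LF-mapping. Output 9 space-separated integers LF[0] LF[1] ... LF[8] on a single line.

Char counts: '$':1, '7':4, '8':1, 'x':1, 'y':2
C (first-col start): C('$')=0, C('7')=1, C('8')=5, C('x')=6, C('y')=7
L[0]='8': occ=0, LF[0]=C('8')+0=5+0=5
L[1]='y': occ=0, LF[1]=C('y')+0=7+0=7
L[2]='7': occ=0, LF[2]=C('7')+0=1+0=1
L[3]='7': occ=1, LF[3]=C('7')+1=1+1=2
L[4]='x': occ=0, LF[4]=C('x')+0=6+0=6
L[5]='7': occ=2, LF[5]=C('7')+2=1+2=3
L[6]='$': occ=0, LF[6]=C('$')+0=0+0=0
L[7]='y': occ=1, LF[7]=C('y')+1=7+1=8
L[8]='7': occ=3, LF[8]=C('7')+3=1+3=4

Answer: 5 7 1 2 6 3 0 8 4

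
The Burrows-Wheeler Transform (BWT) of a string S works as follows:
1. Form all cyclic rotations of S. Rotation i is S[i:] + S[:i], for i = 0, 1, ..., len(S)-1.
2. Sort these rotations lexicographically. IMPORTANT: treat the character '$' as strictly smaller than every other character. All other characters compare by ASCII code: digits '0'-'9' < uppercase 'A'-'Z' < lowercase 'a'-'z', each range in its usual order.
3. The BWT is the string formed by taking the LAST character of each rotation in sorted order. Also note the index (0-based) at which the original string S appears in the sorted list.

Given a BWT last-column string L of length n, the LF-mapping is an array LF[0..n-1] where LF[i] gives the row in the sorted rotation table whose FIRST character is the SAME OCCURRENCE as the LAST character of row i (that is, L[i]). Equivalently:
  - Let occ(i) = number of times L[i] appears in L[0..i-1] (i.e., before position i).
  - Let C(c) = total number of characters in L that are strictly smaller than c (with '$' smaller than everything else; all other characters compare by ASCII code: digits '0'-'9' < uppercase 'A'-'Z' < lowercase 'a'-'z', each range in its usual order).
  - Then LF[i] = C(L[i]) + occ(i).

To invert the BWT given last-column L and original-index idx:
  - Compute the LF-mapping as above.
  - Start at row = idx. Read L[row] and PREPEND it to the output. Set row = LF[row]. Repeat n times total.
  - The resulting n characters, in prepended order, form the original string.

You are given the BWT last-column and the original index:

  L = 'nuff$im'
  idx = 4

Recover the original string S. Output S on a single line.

Answer: muffin$

Derivation:
LF mapping: 5 6 1 2 0 3 4
Walk LF starting at row 4, prepending L[row]:
  step 1: row=4, L[4]='$', prepend. Next row=LF[4]=0
  step 2: row=0, L[0]='n', prepend. Next row=LF[0]=5
  step 3: row=5, L[5]='i', prepend. Next row=LF[5]=3
  step 4: row=3, L[3]='f', prepend. Next row=LF[3]=2
  step 5: row=2, L[2]='f', prepend. Next row=LF[2]=1
  step 6: row=1, L[1]='u', prepend. Next row=LF[1]=6
  step 7: row=6, L[6]='m', prepend. Next row=LF[6]=4
Reversed output: muffin$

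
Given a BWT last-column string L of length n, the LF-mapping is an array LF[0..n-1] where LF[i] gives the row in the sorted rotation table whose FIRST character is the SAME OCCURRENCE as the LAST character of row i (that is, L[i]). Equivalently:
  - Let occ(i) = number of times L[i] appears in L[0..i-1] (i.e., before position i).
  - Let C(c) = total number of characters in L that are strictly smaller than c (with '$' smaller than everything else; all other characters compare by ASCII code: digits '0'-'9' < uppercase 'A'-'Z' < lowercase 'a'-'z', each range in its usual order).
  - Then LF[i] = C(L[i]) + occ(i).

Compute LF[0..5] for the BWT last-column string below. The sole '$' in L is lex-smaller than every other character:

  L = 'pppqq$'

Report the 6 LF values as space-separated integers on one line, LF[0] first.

Answer: 1 2 3 4 5 0

Derivation:
Char counts: '$':1, 'p':3, 'q':2
C (first-col start): C('$')=0, C('p')=1, C('q')=4
L[0]='p': occ=0, LF[0]=C('p')+0=1+0=1
L[1]='p': occ=1, LF[1]=C('p')+1=1+1=2
L[2]='p': occ=2, LF[2]=C('p')+2=1+2=3
L[3]='q': occ=0, LF[3]=C('q')+0=4+0=4
L[4]='q': occ=1, LF[4]=C('q')+1=4+1=5
L[5]='$': occ=0, LF[5]=C('$')+0=0+0=0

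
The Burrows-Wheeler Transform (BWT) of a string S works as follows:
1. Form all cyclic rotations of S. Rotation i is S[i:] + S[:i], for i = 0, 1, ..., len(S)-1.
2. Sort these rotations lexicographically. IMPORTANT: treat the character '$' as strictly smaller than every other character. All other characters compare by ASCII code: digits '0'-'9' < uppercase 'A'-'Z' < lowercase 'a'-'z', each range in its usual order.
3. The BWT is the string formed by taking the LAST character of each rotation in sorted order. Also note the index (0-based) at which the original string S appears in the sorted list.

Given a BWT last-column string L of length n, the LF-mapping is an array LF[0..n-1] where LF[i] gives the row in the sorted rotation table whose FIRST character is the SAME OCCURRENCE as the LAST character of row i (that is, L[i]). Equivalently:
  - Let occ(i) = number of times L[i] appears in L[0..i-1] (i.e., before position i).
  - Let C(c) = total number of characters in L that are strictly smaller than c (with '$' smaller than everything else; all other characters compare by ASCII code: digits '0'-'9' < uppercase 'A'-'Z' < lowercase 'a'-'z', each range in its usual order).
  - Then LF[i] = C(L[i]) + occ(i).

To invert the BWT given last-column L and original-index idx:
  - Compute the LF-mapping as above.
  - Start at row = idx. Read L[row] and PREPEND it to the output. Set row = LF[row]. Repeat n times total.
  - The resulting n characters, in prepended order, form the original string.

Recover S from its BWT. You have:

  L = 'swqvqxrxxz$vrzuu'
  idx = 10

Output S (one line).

LF mapping: 5 10 1 8 2 11 3 12 13 14 0 9 4 15 6 7
Walk LF starting at row 10, prepending L[row]:
  step 1: row=10, L[10]='$', prepend. Next row=LF[10]=0
  step 2: row=0, L[0]='s', prepend. Next row=LF[0]=5
  step 3: row=5, L[5]='x', prepend. Next row=LF[5]=11
  step 4: row=11, L[11]='v', prepend. Next row=LF[11]=9
  step 5: row=9, L[9]='z', prepend. Next row=LF[9]=14
  step 6: row=14, L[14]='u', prepend. Next row=LF[14]=6
  step 7: row=6, L[6]='r', prepend. Next row=LF[6]=3
  step 8: row=3, L[3]='v', prepend. Next row=LF[3]=8
  step 9: row=8, L[8]='x', prepend. Next row=LF[8]=13
  step 10: row=13, L[13]='z', prepend. Next row=LF[13]=15
  step 11: row=15, L[15]='u', prepend. Next row=LF[15]=7
  step 12: row=7, L[7]='x', prepend. Next row=LF[7]=12
  step 13: row=12, L[12]='r', prepend. Next row=LF[12]=4
  step 14: row=4, L[4]='q', prepend. Next row=LF[4]=2
  step 15: row=2, L[2]='q', prepend. Next row=LF[2]=1
  step 16: row=1, L[1]='w', prepend. Next row=LF[1]=10
Reversed output: wqqrxuzxvruzvxs$

Answer: wqqrxuzxvruzvxs$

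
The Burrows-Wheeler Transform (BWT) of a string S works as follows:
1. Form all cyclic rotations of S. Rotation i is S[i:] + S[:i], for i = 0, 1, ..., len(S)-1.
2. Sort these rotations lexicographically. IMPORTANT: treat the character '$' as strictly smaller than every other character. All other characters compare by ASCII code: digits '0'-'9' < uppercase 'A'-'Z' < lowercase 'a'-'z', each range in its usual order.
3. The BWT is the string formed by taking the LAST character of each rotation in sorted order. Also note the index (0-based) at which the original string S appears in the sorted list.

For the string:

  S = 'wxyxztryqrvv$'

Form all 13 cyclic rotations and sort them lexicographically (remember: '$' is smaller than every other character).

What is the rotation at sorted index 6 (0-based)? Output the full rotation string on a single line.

Answer: vv$wxyxztryqr

Derivation:
All 13 rotations (rotation i = S[i:]+S[:i]):
  rot[0] = wxyxztryqrvv$
  rot[1] = xyxztryqrvv$w
  rot[2] = yxztryqrvv$wx
  rot[3] = xztryqrvv$wxy
  rot[4] = ztryqrvv$wxyx
  rot[5] = tryqrvv$wxyxz
  rot[6] = ryqrvv$wxyxzt
  rot[7] = yqrvv$wxyxztr
  rot[8] = qrvv$wxyxztry
  rot[9] = rvv$wxyxztryq
  rot[10] = vv$wxyxztryqr
  rot[11] = v$wxyxztryqrv
  rot[12] = $wxyxztryqrvv
Sorted (with $ < everything):
  sorted[0] = $wxyxztryqrvv
  sorted[1] = qrvv$wxyxztry
  sorted[2] = rvv$wxyxztryq
  sorted[3] = ryqrvv$wxyxzt
  sorted[4] = tryqrvv$wxyxz
  sorted[5] = v$wxyxztryqrv
  sorted[6] = vv$wxyxztryqr
  sorted[7] = wxyxztryqrvv$
  sorted[8] = xyxztryqrvv$w
  sorted[9] = xztryqrvv$wxy
  sorted[10] = yqrvv$wxyxztr
  sorted[11] = yxztryqrvv$wx
  sorted[12] = ztryqrvv$wxyx
sorted[6] = vv$wxyxztryqr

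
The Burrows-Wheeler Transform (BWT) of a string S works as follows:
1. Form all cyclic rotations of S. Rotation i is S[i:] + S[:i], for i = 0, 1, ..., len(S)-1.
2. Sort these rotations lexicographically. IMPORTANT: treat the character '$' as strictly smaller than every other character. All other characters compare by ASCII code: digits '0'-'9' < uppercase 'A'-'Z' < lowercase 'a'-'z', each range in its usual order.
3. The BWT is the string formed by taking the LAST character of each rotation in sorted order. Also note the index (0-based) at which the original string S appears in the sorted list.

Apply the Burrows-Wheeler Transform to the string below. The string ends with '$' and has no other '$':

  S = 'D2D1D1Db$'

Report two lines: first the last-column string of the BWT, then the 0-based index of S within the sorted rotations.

Answer: bDDD21$1D
6

Derivation:
All 9 rotations (rotation i = S[i:]+S[:i]):
  rot[0] = D2D1D1Db$
  rot[1] = 2D1D1Db$D
  rot[2] = D1D1Db$D2
  rot[3] = 1D1Db$D2D
  rot[4] = D1Db$D2D1
  rot[5] = 1Db$D2D1D
  rot[6] = Db$D2D1D1
  rot[7] = b$D2D1D1D
  rot[8] = $D2D1D1Db
Sorted (with $ < everything):
  sorted[0] = $D2D1D1Db  (last char: 'b')
  sorted[1] = 1D1Db$D2D  (last char: 'D')
  sorted[2] = 1Db$D2D1D  (last char: 'D')
  sorted[3] = 2D1D1Db$D  (last char: 'D')
  sorted[4] = D1D1Db$D2  (last char: '2')
  sorted[5] = D1Db$D2D1  (last char: '1')
  sorted[6] = D2D1D1Db$  (last char: '$')
  sorted[7] = Db$D2D1D1  (last char: '1')
  sorted[8] = b$D2D1D1D  (last char: 'D')
Last column: bDDD21$1D
Original string S is at sorted index 6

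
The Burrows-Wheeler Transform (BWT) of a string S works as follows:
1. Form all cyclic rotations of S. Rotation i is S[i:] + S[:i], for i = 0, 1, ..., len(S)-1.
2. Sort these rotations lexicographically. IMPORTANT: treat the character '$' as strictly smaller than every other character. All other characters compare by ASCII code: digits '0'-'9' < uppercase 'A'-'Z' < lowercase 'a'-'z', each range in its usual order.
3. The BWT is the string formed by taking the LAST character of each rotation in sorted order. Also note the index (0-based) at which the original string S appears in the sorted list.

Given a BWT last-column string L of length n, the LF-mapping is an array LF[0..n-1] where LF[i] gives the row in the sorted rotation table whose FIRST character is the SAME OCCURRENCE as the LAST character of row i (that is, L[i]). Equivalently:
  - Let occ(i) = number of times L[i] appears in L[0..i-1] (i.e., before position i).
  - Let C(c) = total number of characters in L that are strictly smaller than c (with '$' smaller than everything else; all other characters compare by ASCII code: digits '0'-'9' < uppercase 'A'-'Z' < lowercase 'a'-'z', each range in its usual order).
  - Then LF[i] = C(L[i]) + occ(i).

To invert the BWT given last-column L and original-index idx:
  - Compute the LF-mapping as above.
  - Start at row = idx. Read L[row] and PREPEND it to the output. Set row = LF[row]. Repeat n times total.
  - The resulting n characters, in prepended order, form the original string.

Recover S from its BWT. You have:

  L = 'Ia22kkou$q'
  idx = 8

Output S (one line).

Answer: quokka22I$

Derivation:
LF mapping: 3 4 1 2 5 6 7 9 0 8
Walk LF starting at row 8, prepending L[row]:
  step 1: row=8, L[8]='$', prepend. Next row=LF[8]=0
  step 2: row=0, L[0]='I', prepend. Next row=LF[0]=3
  step 3: row=3, L[3]='2', prepend. Next row=LF[3]=2
  step 4: row=2, L[2]='2', prepend. Next row=LF[2]=1
  step 5: row=1, L[1]='a', prepend. Next row=LF[1]=4
  step 6: row=4, L[4]='k', prepend. Next row=LF[4]=5
  step 7: row=5, L[5]='k', prepend. Next row=LF[5]=6
  step 8: row=6, L[6]='o', prepend. Next row=LF[6]=7
  step 9: row=7, L[7]='u', prepend. Next row=LF[7]=9
  step 10: row=9, L[9]='q', prepend. Next row=LF[9]=8
Reversed output: quokka22I$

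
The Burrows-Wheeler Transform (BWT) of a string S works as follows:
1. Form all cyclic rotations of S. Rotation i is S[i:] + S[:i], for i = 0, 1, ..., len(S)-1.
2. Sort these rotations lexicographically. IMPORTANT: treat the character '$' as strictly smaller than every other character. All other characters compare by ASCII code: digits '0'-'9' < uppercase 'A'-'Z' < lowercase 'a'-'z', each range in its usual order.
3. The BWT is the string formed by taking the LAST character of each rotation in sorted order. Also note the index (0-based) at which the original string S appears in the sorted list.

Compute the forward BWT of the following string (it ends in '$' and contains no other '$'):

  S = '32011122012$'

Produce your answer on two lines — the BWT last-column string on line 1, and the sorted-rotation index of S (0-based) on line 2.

All 12 rotations (rotation i = S[i:]+S[:i]):
  rot[0] = 32011122012$
  rot[1] = 2011122012$3
  rot[2] = 011122012$32
  rot[3] = 11122012$320
  rot[4] = 1122012$3201
  rot[5] = 122012$32011
  rot[6] = 22012$320111
  rot[7] = 2012$3201112
  rot[8] = 012$32011122
  rot[9] = 12$320111220
  rot[10] = 2$3201112201
  rot[11] = $32011122012
Sorted (with $ < everything):
  sorted[0] = $32011122012  (last char: '2')
  sorted[1] = 011122012$32  (last char: '2')
  sorted[2] = 012$32011122  (last char: '2')
  sorted[3] = 11122012$320  (last char: '0')
  sorted[4] = 1122012$3201  (last char: '1')
  sorted[5] = 12$320111220  (last char: '0')
  sorted[6] = 122012$32011  (last char: '1')
  sorted[7] = 2$3201112201  (last char: '1')
  sorted[8] = 2011122012$3  (last char: '3')
  sorted[9] = 2012$3201112  (last char: '2')
  sorted[10] = 22012$320111  (last char: '1')
  sorted[11] = 32011122012$  (last char: '$')
Last column: 22201011321$
Original string S is at sorted index 11

Answer: 22201011321$
11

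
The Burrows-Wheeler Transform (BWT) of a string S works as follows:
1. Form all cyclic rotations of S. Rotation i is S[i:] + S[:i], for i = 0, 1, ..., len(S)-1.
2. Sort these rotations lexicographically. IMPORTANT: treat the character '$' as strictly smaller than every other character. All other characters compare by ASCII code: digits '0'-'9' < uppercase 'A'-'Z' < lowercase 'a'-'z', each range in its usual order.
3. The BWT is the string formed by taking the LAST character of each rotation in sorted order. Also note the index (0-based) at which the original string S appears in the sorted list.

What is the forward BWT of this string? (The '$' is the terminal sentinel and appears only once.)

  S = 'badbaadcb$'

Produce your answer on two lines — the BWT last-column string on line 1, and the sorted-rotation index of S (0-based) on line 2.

All 10 rotations (rotation i = S[i:]+S[:i]):
  rot[0] = badbaadcb$
  rot[1] = adbaadcb$b
  rot[2] = dbaadcb$ba
  rot[3] = baadcb$bad
  rot[4] = aadcb$badb
  rot[5] = adcb$badba
  rot[6] = dcb$badbaa
  rot[7] = cb$badbaad
  rot[8] = b$badbaadc
  rot[9] = $badbaadcb
Sorted (with $ < everything):
  sorted[0] = $badbaadcb  (last char: 'b')
  sorted[1] = aadcb$badb  (last char: 'b')
  sorted[2] = adbaadcb$b  (last char: 'b')
  sorted[3] = adcb$badba  (last char: 'a')
  sorted[4] = b$badbaadc  (last char: 'c')
  sorted[5] = baadcb$bad  (last char: 'd')
  sorted[6] = badbaadcb$  (last char: '$')
  sorted[7] = cb$badbaad  (last char: 'd')
  sorted[8] = dbaadcb$ba  (last char: 'a')
  sorted[9] = dcb$badbaa  (last char: 'a')
Last column: bbbacd$daa
Original string S is at sorted index 6

Answer: bbbacd$daa
6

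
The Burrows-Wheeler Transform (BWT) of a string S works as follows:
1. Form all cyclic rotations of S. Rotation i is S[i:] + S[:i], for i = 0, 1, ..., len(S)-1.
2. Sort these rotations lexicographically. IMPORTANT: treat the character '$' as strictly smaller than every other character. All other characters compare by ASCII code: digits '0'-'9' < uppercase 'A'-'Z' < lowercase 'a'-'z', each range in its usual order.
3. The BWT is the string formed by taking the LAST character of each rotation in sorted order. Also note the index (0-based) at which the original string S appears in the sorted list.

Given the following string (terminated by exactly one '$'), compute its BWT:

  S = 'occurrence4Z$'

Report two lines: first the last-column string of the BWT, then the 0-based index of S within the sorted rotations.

All 13 rotations (rotation i = S[i:]+S[:i]):
  rot[0] = occurrence4Z$
  rot[1] = ccurrence4Z$o
  rot[2] = currence4Z$oc
  rot[3] = urrence4Z$occ
  rot[4] = rrence4Z$occu
  rot[5] = rence4Z$occur
  rot[6] = ence4Z$occurr
  rot[7] = nce4Z$occurre
  rot[8] = ce4Z$occurren
  rot[9] = e4Z$occurrenc
  rot[10] = 4Z$occurrence
  rot[11] = Z$occurrence4
  rot[12] = $occurrence4Z
Sorted (with $ < everything):
  sorted[0] = $occurrence4Z  (last char: 'Z')
  sorted[1] = 4Z$occurrence  (last char: 'e')
  sorted[2] = Z$occurrence4  (last char: '4')
  sorted[3] = ccurrence4Z$o  (last char: 'o')
  sorted[4] = ce4Z$occurren  (last char: 'n')
  sorted[5] = currence4Z$oc  (last char: 'c')
  sorted[6] = e4Z$occurrenc  (last char: 'c')
  sorted[7] = ence4Z$occurr  (last char: 'r')
  sorted[8] = nce4Z$occurre  (last char: 'e')
  sorted[9] = occurrence4Z$  (last char: '$')
  sorted[10] = rence4Z$occur  (last char: 'r')
  sorted[11] = rrence4Z$occu  (last char: 'u')
  sorted[12] = urrence4Z$occ  (last char: 'c')
Last column: Ze4onccre$ruc
Original string S is at sorted index 9

Answer: Ze4onccre$ruc
9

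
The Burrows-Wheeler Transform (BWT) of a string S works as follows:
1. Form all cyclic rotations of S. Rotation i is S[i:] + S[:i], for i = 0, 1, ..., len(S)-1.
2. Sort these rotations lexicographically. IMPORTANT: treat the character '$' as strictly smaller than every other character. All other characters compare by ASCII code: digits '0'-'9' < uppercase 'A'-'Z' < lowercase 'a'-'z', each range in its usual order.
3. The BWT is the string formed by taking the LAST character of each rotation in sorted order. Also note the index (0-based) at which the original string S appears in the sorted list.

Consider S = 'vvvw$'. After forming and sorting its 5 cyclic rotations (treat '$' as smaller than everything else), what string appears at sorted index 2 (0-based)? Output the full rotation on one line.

Answer: vvw$v

Derivation:
All 5 rotations (rotation i = S[i:]+S[:i]):
  rot[0] = vvvw$
  rot[1] = vvw$v
  rot[2] = vw$vv
  rot[3] = w$vvv
  rot[4] = $vvvw
Sorted (with $ < everything):
  sorted[0] = $vvvw
  sorted[1] = vvvw$
  sorted[2] = vvw$v
  sorted[3] = vw$vv
  sorted[4] = w$vvv
sorted[2] = vvw$v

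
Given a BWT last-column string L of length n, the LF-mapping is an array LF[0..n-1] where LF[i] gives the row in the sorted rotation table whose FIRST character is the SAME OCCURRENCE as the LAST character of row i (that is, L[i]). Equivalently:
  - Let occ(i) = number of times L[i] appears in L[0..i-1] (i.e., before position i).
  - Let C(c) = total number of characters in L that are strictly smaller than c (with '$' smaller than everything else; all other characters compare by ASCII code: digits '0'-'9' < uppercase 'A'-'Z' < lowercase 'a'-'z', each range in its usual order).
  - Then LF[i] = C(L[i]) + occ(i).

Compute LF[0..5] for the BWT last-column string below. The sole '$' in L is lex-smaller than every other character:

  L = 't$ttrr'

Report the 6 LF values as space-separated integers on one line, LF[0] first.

Char counts: '$':1, 'r':2, 't':3
C (first-col start): C('$')=0, C('r')=1, C('t')=3
L[0]='t': occ=0, LF[0]=C('t')+0=3+0=3
L[1]='$': occ=0, LF[1]=C('$')+0=0+0=0
L[2]='t': occ=1, LF[2]=C('t')+1=3+1=4
L[3]='t': occ=2, LF[3]=C('t')+2=3+2=5
L[4]='r': occ=0, LF[4]=C('r')+0=1+0=1
L[5]='r': occ=1, LF[5]=C('r')+1=1+1=2

Answer: 3 0 4 5 1 2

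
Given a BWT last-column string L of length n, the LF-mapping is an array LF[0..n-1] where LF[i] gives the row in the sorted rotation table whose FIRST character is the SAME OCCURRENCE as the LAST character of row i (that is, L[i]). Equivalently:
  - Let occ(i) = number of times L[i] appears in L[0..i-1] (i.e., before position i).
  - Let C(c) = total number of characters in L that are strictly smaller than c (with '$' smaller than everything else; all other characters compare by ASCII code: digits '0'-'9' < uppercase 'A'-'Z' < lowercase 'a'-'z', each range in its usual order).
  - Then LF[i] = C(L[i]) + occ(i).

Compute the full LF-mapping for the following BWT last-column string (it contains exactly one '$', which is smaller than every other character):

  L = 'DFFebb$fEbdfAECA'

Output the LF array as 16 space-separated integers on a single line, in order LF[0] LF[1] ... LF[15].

Char counts: '$':1, 'A':2, 'C':1, 'D':1, 'E':2, 'F':2, 'b':3, 'd':1, 'e':1, 'f':2
C (first-col start): C('$')=0, C('A')=1, C('C')=3, C('D')=4, C('E')=5, C('F')=7, C('b')=9, C('d')=12, C('e')=13, C('f')=14
L[0]='D': occ=0, LF[0]=C('D')+0=4+0=4
L[1]='F': occ=0, LF[1]=C('F')+0=7+0=7
L[2]='F': occ=1, LF[2]=C('F')+1=7+1=8
L[3]='e': occ=0, LF[3]=C('e')+0=13+0=13
L[4]='b': occ=0, LF[4]=C('b')+0=9+0=9
L[5]='b': occ=1, LF[5]=C('b')+1=9+1=10
L[6]='$': occ=0, LF[6]=C('$')+0=0+0=0
L[7]='f': occ=0, LF[7]=C('f')+0=14+0=14
L[8]='E': occ=0, LF[8]=C('E')+0=5+0=5
L[9]='b': occ=2, LF[9]=C('b')+2=9+2=11
L[10]='d': occ=0, LF[10]=C('d')+0=12+0=12
L[11]='f': occ=1, LF[11]=C('f')+1=14+1=15
L[12]='A': occ=0, LF[12]=C('A')+0=1+0=1
L[13]='E': occ=1, LF[13]=C('E')+1=5+1=6
L[14]='C': occ=0, LF[14]=C('C')+0=3+0=3
L[15]='A': occ=1, LF[15]=C('A')+1=1+1=2

Answer: 4 7 8 13 9 10 0 14 5 11 12 15 1 6 3 2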